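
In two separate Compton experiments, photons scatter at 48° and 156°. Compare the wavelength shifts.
156° produces the larger shift by a factor of 5.783

Calculate both shifts using Δλ = λ_C(1 - cos θ):

For θ₁ = 48°:
Δλ₁ = 2.4263 × (1 - cos(48°))
Δλ₁ = 2.4263 × 0.3309
Δλ₁ = 0.8028 pm

For θ₂ = 156°:
Δλ₂ = 2.4263 × (1 - cos(156°))
Δλ₂ = 2.4263 × 1.9135
Δλ₂ = 4.6429 pm

The 156° angle produces the larger shift.
Ratio: 4.6429/0.8028 = 5.783

(Intermediate values are shown rounded; full precision is carried through to the final answer.)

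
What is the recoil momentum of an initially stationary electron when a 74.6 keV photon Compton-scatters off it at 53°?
3.4657e-23 kg·m/s

The electron is initially at rest, so by conservation of momentum:
p⃗_e = p⃗₀ − p⃗'  (incident photon momentum minus scattered photon momentum)

Photon momentum magnitudes (p = h/λ = E/c):
λ₀ = hc/E₀ = 16.6199 pm → p₀ = h/λ₀ = 3.9868e-23 kg·m/s
Δλ = λ_C(1 − cos 53°) = 0.9661 pm
λ' = 17.5860 pm → p' = h/λ' = 3.7678e-23 kg·m/s

The scattered photon makes angle θ = 53° with the incident direction, so by the law of cosines:
|p⃗_e|² = p₀² + p'² − 2p₀p'cos θ
|p⃗_e|² = (3.9868e-23)² + (3.7678e-23)² − 2·3.9868e-23·3.7678e-23·cos(53°)
|p⃗_e| = 3.4657e-23 kg·m/s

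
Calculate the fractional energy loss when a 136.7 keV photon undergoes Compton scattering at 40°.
0.0589 (or 5.89%)

Calculate initial and final photon energies:

Initial: E₀ = 136.7 keV → λ₀ = 9.0698 pm
Compton shift: Δλ = 0.5676 pm
Final wavelength: λ' = 9.6375 pm
Final energy: E' = 128.6483 keV

Fractional energy loss:
(E₀ - E')/E₀ = (136.7000 - 128.6483)/136.7000
= 8.0517/136.7000
= 0.0589
= 5.89%

(Intermediate values are shown rounded; full precision is carried through to the final answer.)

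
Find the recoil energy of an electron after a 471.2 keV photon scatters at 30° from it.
51.8113 keV

By energy conservation: K_e = E_initial - E_final

First find the scattered photon energy:
Initial wavelength: λ = hc/E = 2.6312 pm
Compton shift: Δλ = λ_C(1 - cos(30°)) = 0.3251 pm
Final wavelength: λ' = 2.6312 + 0.3251 = 2.9563 pm
Final photon energy: E' = hc/λ' = 419.3887 keV

Electron kinetic energy:
K_e = E - E' = 471.2000 - 419.3887 = 51.8113 keV

(Intermediate values are shown rounded; full precision is carried through to the final answer.)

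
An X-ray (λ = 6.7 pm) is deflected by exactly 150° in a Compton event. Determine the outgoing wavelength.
11.2276 pm

Using the Compton formula: λ' = λ + λ_C(1 − cos θ)

For θ = 150°, cos θ = -√3/2 (exact) ≈ -0.8660, so:
1 − cos 150° = 1 − (-√3/2) ≈ 1.8660

Δλ = λ_C × 1.8660 = 2.4263 × 1.8660 = 4.5276 pm

λ' = 6.7 + 4.5276 = 11.2276 pm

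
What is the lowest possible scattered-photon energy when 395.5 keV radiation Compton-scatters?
155.2229 keV (at θ = 180°)

The scattered photon has minimum energy when its wavelength is maximum, i.e., when the Compton shift Δλ = λ_C(1 − cos θ) is maximum. This occurs at θ = 180° (backscattering), giving Δλ_max = 2λ_C = 4.8526 pm.

Initial wavelength: λ₀ = hc/E₀ = 3.1349 pm
Maximum final wavelength: λ'_max = λ₀ + 2λ_C = 3.1349 + 4.8526 = 7.9875 pm
Minimum final energy: E'_min = hc/λ'_max = 155.2229 keV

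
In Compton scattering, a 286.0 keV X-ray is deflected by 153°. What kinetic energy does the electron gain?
147.0554 keV

By energy conservation: K_e = E_initial - E_final

First find the scattered photon energy:
Initial wavelength: λ = hc/E = 4.3351 pm
Compton shift: Δλ = λ_C(1 - cos(153°)) = 4.5882 pm
Final wavelength: λ' = 4.3351 + 4.5882 = 8.9233 pm
Final photon energy: E' = hc/λ' = 138.9446 keV

Electron kinetic energy:
K_e = E - E' = 286.0000 - 138.9446 = 147.0554 keV

(Intermediate values are shown rounded; full precision is carried through to the final answer.)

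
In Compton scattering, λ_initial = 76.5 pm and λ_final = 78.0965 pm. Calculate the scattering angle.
70.00°

First find the wavelength shift:
Δλ = λ' - λ = 78.0965 - 76.5 = 1.5965 pm

Using Δλ = λ_C(1 - cos θ), with λ_C = h/(m_e·c) ≈ 2.42631024 pm:
cos θ = 1 - Δλ/λ_C
cos θ = 1 - 1.5965/2.42631024
cos θ = 0.342005

θ = arccos(0.342005)
θ = 70.00°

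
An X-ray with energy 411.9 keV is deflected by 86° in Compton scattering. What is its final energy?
235.3930 keV

First convert energy to wavelength:
λ = hc/E, with hc ≈ 1239.842 keV·pm (i.e. 1239.842 eV·nm)

For E = 411.9 keV = 411900 eV:
λ = 1239.842 keV·pm / 411.9 keV
λ = 3.0101 pm

Calculate the Compton shift:
Δλ = λ_C(1 - cos(86°)) = 2.4263 × 0.9302
Δλ = 2.2571 pm

Final wavelength:
λ' = 3.0101 + 2.2571 = 5.2671 pm

Final energy:
E' = hc/λ' = 1239.842 / 5.2671 = 235.3930 keV

(Intermediate values are shown rounded; full precision is carried through to the final answer.)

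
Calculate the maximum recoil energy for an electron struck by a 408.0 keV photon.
250.8879 keV

Maximum energy transfer occurs at θ = 180° (backscattering).

Initial photon: E₀ = 408.0 keV → λ₀ = 3.0388 pm

Maximum Compton shift (at 180°):
Δλ_max = 2λ_C = 2 × 2.4263 = 4.8526 pm

Final wavelength:
λ' = 3.0388 + 4.8526 = 7.8914 pm

Minimum photon energy (maximum energy to electron):
E'_min = hc/λ' = 157.1121 keV

Maximum electron kinetic energy:
K_max = E₀ - E'_min = 408.0000 - 157.1121 = 250.8879 keV

(Intermediate values are shown rounded; full precision is carried through to the final answer.)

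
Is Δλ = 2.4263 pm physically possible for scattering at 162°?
No, inconsistent

Calculate the expected shift for θ = 162°:

Δλ_expected = λ_C(1 - cos(162°))
Δλ_expected = 2.4263 × (1 - cos(162°))
Δλ_expected = 2.4263 × 1.9511
Δλ_expected = 4.7339 pm

Given shift: 2.4263 pm
Expected shift: 4.7339 pm
Difference: 2.3076 pm

The values do not match. The given shift corresponds to θ ≈ 90.0°, not 162°.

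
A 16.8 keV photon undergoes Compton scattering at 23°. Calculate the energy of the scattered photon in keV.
16.7562 keV

First convert energy to wavelength:
λ = hc/E, with hc ≈ 1239.842 keV·pm (i.e. 1239.842 eV·nm)

For E = 16.8 keV = 16800 eV:
λ = 1239.842 keV·pm / 16.8 keV
λ = 73.8001 pm

Calculate the Compton shift:
Δλ = λ_C(1 - cos(23°)) = 2.4263 × 0.0795
Δλ = 0.1929 pm

Final wavelength:
λ' = 73.8001 + 0.1929 = 73.9930 pm

Final energy:
E' = hc/λ' = 1239.842 / 73.9930 = 16.7562 keV

(Intermediate values are shown rounded; full precision is carried through to the final answer.)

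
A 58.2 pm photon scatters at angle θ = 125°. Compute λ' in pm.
62.0180 pm

Using the Compton scattering formula:
λ' = λ + Δλ = λ + λ_C(1 - cos θ)

Given:
- Initial wavelength λ = 58.2 pm
- Scattering angle θ = 125°
- Compton wavelength λ_C ≈ 2.4263 pm

Calculate the shift:
Δλ = 2.4263 × (1 - cos(125°))
Δλ = 2.4263 × 1.5736
Δλ = 3.8180 pm

Final wavelength:
λ' = 58.2 + 3.8180 = 62.0180 pm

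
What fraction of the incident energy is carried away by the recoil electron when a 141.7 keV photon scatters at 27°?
0.0293 (or 2.93%)

Calculate initial and final photon energies:

Initial: E₀ = 141.7 keV → λ₀ = 8.7498 pm
Compton shift: Δλ = 0.2645 pm
Final wavelength: λ' = 9.0142 pm
Final energy: E' = 137.5429 keV

Fractional energy loss:
(E₀ - E')/E₀ = (141.7000 - 137.5429)/141.7000
= 4.1571/141.7000
= 0.0293
= 2.93%

(Intermediate values are shown rounded; full precision is carried through to the final answer.)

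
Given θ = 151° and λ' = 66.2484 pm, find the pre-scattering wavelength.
61.7000 pm

From λ' = λ + Δλ, we have λ = λ' - Δλ

First calculate the Compton shift:
Δλ = λ_C(1 - cos θ)
Δλ = 2.4263 × (1 - cos(151°))
Δλ = 2.4263 × 1.8746
Δλ = 4.5484 pm

Initial wavelength:
λ = λ' - Δλ
λ = 66.2484 - 4.5484
λ = 61.7000 pm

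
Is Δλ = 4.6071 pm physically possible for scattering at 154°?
Yes, consistent

Calculate the expected shift for θ = 154°:

Δλ_expected = λ_C(1 - cos(154°))
Δλ_expected = 2.4263 × (1 - cos(154°))
Δλ_expected = 2.4263 × 1.8988
Δλ_expected = 4.6071 pm

Given shift: 4.6071 pm
Expected shift: 4.6071 pm
Difference: 0.0000 pm

The values match. This is consistent with Compton scattering at the stated angle.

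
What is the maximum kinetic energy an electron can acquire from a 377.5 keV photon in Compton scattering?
225.1285 keV

Maximum energy transfer occurs at θ = 180° (backscattering).

Initial photon: E₀ = 377.5 keV → λ₀ = 3.2843 pm

Maximum Compton shift (at 180°):
Δλ_max = 2λ_C = 2 × 2.4263 = 4.8526 pm

Final wavelength:
λ' = 3.2843 + 4.8526 = 8.1370 pm

Minimum photon energy (maximum energy to electron):
E'_min = hc/λ' = 152.3715 keV

Maximum electron kinetic energy:
K_max = E₀ - E'_min = 377.5000 - 152.3715 = 225.1285 keV

(Intermediate values are shown rounded; full precision is carried through to the final answer.)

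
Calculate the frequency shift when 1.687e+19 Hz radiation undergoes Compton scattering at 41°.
5.467e+17 Hz (decrease)

Convert frequency to wavelength (c = 299792458 m/s):
λ₀ = c/f₀ = 299792458/1.687e+19 = 1.7770744e-11 m = 17.7707 pm

Calculate Compton shift:
Δλ = λ_C(1 - cos(41°)) = 0.5952 pm

Final wavelength:
λ' = λ₀ + Δλ = 17.7707 + 0.5952 = 18.3659 pm

Final frequency:
f' = c/λ' = 299792458/1.8365895e-11 = 1.6323324e+19 Hz

Frequency shift (decrease):
Δf = f₀ - f' = 1.687e+19 - 1.6323324e+19 = 5.467e+17 Hz

(Intermediate values are shown rounded; full precision is carried through to the final answer.)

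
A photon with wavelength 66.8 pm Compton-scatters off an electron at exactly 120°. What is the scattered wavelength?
70.4395 pm

Using the Compton formula: λ' = λ + λ_C(1 − cos θ)

For θ = 120°, cos θ = -1/2 (exact) = -0.5000, so:
1 − cos 120° = 1 − (-1/2) = 1.5000

Δλ = λ_C × 1.5000 = 2.4263 × 1.5000 = 3.6395 pm

λ' = 66.8 + 3.6395 = 70.4395 pm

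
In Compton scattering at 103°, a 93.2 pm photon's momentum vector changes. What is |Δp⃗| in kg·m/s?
1.0957e-23 kg·m/s

Photon momentum magnitude is p = h/λ.

Initial momentum:
p₀ = h/λ = 6.6261e-34/9.3200e-11 = 7.1095e-24 kg·m/s

After scattering:
λ' = λ + Δλ = 93.2 + 2.9721 = 96.1721 pm
p' = h/λ' = 6.6261e-34/9.6172e-11 = 6.8898e-24 kg·m/s

Momentum is a vector; the scattered photon's direction makes angle θ = 103° with the incident direction. The magnitude of the vector change Δp⃗ = p⃗₀ − p⃗' is found from the law of cosines:
|Δp⃗|² = p₀² + p'² − 2p₀p'cos θ
|Δp⃗|² = (7.1095e-24)² + (6.8898e-24)² − 2·7.1095e-24·6.8898e-24·cos(103°)
|Δp⃗| = 1.0957e-23 kg·m/s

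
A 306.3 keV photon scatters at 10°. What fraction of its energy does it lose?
0.0090 (or 0.90%)

Calculate initial and final photon energies:

Initial: E₀ = 306.3 keV → λ₀ = 4.0478 pm
Compton shift: Δλ = 0.0369 pm
Final wavelength: λ' = 4.0847 pm
Final energy: E' = 303.5359 keV

Fractional energy loss:
(E₀ - E')/E₀ = (306.3000 - 303.5359)/306.3000
= 2.7641/306.3000
= 0.0090
= 0.90%

(Intermediate values are shown rounded; full precision is carried through to the final answer.)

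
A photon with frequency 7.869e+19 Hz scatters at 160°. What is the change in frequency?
4.349e+19 Hz (decrease)

Convert frequency to wavelength (c = 299792458 m/s):
λ₀ = c/f₀ = 299792458/7.869e+19 = 3.8097911e-12 m = 3.8098 pm

Calculate Compton shift:
Δλ = λ_C(1 - cos(160°)) = 4.7063 pm

Final wavelength:
λ' = λ₀ + Δλ = 3.8098 + 4.7063 = 8.5161 pm

Final frequency:
f' = c/λ' = 299792458/8.5160871e-12 = 3.5203076e+19 Hz

Frequency shift (decrease):
Δf = f₀ - f' = 7.869e+19 - 3.5203076e+19 = 4.349e+19 Hz

(Intermediate values are shown rounded; full precision is carried through to the final answer.)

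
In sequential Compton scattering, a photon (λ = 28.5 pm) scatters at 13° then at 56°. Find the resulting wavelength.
29.6317 pm

Apply Compton shift twice:

First scattering at θ₁ = 13°:
Δλ₁ = λ_C(1 - cos(13°))
Δλ₁ = 2.4263 × 0.0256
Δλ₁ = 0.0622 pm

After first scattering:
λ₁ = 28.5 + 0.0622 = 28.5622 pm

Second scattering at θ₂ = 56°:
Δλ₂ = λ_C(1 - cos(56°))
Δλ₂ = 2.4263 × 0.4408
Δλ₂ = 1.0695 pm

Final wavelength:
λ₂ = 28.5622 + 1.0695 = 29.6317 pm

Total shift: Δλ_total = 0.0622 + 1.0695 = 1.1317 pm

(Intermediate values are shown rounded; full precision is carried through to the final answer.)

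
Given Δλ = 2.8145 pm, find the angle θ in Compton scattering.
99.21°

From the Compton formula Δλ = λ_C(1 - cos θ), we can solve for θ:

cos θ = 1 - Δλ/λ_C

Given:
- Δλ = 2.8145 pm
- λ_C = h/(m_e·c) ≈ 2.42631024 pm

cos θ = 1 - 2.8145/2.42631024
cos θ = 1 - 1.159992
cos θ = -0.159992

θ = arccos(-0.159992)
θ = 99.21°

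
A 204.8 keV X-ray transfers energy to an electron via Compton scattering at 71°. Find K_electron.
43.5784 keV

By energy conservation: K_e = E_initial - E_final

First find the scattered photon energy:
Initial wavelength: λ = hc/E = 6.0539 pm
Compton shift: Δλ = λ_C(1 - cos(71°)) = 1.6364 pm
Final wavelength: λ' = 6.0539 + 1.6364 = 7.6903 pm
Final photon energy: E' = hc/λ' = 161.2216 keV

Electron kinetic energy:
K_e = E - E' = 204.8000 - 161.2216 = 43.5784 keV

(Intermediate values are shown rounded; full precision is carried through to the final answer.)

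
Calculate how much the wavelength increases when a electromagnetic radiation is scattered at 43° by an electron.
0.6518 pm

Using the Compton scattering formula:
Δλ = λ_C(1 - cos θ)

where λ_C = h/(m_e·c) ≈ 2.4263 pm is the Compton wavelength of an electron.

For θ = 43°:
cos(43°) = 0.7314
1 - cos(43°) = 0.2686

Δλ = 2.4263 × 0.2686
Δλ = 0.6518 pm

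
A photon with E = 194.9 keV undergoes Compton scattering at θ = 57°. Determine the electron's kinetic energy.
28.8410 keV

By energy conservation: K_e = E_initial - E_final

First find the scattered photon energy:
Initial wavelength: λ = hc/E = 6.3614 pm
Compton shift: Δλ = λ_C(1 - cos(57°)) = 1.1048 pm
Final wavelength: λ' = 6.3614 + 1.1048 = 7.4663 pm
Final photon energy: E' = hc/λ' = 166.0590 keV

Electron kinetic energy:
K_e = E - E' = 194.9000 - 166.0590 = 28.8410 keV

(Intermediate values are shown rounded; full precision is carried through to the final answer.)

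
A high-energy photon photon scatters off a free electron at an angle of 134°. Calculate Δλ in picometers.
4.1118 pm

Using the Compton scattering formula:
Δλ = λ_C(1 - cos θ)

where λ_C = h/(m_e·c) ≈ 2.4263 pm is the Compton wavelength of an electron.

For θ = 134°:
cos(134°) = -0.6947
1 - cos(134°) = 1.6947

Δλ = 2.4263 × 1.6947
Δλ = 4.1118 pm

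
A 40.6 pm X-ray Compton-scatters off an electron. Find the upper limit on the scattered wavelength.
45.4526 pm (at θ = 180°)

The Compton shift is Δλ = λ_C(1 − cos θ).

Since cos θ ranges from −1 to 1, the factor (1 − cos θ) ranges from 0 to 2; the maximum shift occurs at θ = 180° (backscattering):
Δλ_max = 2λ_C = 2 × 2.4263 pm = 4.8526 pm

Maximum scattered wavelength:
λ'_max = λ₀ + Δλ_max = 40.6 + 4.8526 = 45.4526 pm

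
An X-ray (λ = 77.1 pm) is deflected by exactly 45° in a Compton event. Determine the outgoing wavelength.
77.8106 pm

Using the Compton formula: λ' = λ + λ_C(1 − cos θ)

For θ = 45°, cos θ = √2/2 (exact) ≈ 0.7071, so:
1 − cos 45° = 1 − (√2/2) ≈ 0.2929

Δλ = λ_C × 0.2929 = 2.4263 × 0.2929 = 0.7106 pm

λ' = 77.1 + 0.7106 = 77.8106 pm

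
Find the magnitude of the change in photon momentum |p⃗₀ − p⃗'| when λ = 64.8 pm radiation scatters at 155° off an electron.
1.9302e-23 kg·m/s

Photon momentum magnitude is p = h/λ.

Initial momentum:
p₀ = h/λ = 6.6261e-34/6.4800e-11 = 1.0225e-23 kg·m/s

After scattering:
λ' = λ + Δλ = 64.8 + 4.6253 = 69.4253 pm
p' = h/λ' = 6.6261e-34/6.9425e-11 = 9.5442e-24 kg·m/s

Momentum is a vector; the scattered photon's direction makes angle θ = 155° with the incident direction. The magnitude of the vector change Δp⃗ = p⃗₀ − p⃗' is found from the law of cosines:
|Δp⃗|² = p₀² + p'² − 2p₀p'cos θ
|Δp⃗|² = (1.0225e-23)² + (9.5442e-24)² − 2·1.0225e-23·9.5442e-24·cos(155°)
|Δp⃗| = 1.9302e-23 kg·m/s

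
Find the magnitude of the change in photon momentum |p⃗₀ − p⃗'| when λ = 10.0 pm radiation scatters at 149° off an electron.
1.0801e-22 kg·m/s

Photon momentum magnitude is p = h/λ.

Initial momentum:
p₀ = h/λ = 6.6261e-34/1.0000e-11 = 6.6261e-23 kg·m/s

After scattering:
λ' = λ + Δλ = 10.0 + 4.5061 = 14.5061 pm
p' = h/λ' = 6.6261e-34/1.4506e-11 = 4.5678e-23 kg·m/s

Momentum is a vector; the scattered photon's direction makes angle θ = 149° with the incident direction. The magnitude of the vector change Δp⃗ = p⃗₀ − p⃗' is found from the law of cosines:
|Δp⃗|² = p₀² + p'² − 2p₀p'cos θ
|Δp⃗|² = (6.6261e-23)² + (4.5678e-23)² − 2·6.6261e-23·4.5678e-23·cos(149°)
|Δp⃗| = 1.0801e-22 kg·m/s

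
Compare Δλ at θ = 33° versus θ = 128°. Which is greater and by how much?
128° produces the larger shift by a factor of 10.015

Calculate both shifts using Δλ = λ_C(1 - cos θ):

For θ₁ = 33°:
Δλ₁ = 2.4263 × (1 - cos(33°))
Δλ₁ = 2.4263 × 0.1613
Δλ₁ = 0.3914 pm

For θ₂ = 128°:
Δλ₂ = 2.4263 × (1 - cos(128°))
Δλ₂ = 2.4263 × 1.6157
Δλ₂ = 3.9201 pm

The 128° angle produces the larger shift.
Ratio: 3.9201/0.3914 = 10.015

(Intermediate values are shown rounded; full precision is carried through to the final answer.)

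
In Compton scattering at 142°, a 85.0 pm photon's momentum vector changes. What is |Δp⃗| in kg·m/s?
1.4384e-23 kg·m/s

Photon momentum magnitude is p = h/λ.

Initial momentum:
p₀ = h/λ = 6.6261e-34/8.5000e-11 = 7.7954e-24 kg·m/s

After scattering:
λ' = λ + Δλ = 85.0 + 4.3383 = 89.3383 pm
p' = h/λ' = 6.6261e-34/8.9338e-11 = 7.4168e-24 kg·m/s

Momentum is a vector; the scattered photon's direction makes angle θ = 142° with the incident direction. The magnitude of the vector change Δp⃗ = p⃗₀ − p⃗' is found from the law of cosines:
|Δp⃗|² = p₀² + p'² − 2p₀p'cos θ
|Δp⃗|² = (7.7954e-24)² + (7.4168e-24)² − 2·7.7954e-24·7.4168e-24·cos(142°)
|Δp⃗| = 1.4384e-23 kg·m/s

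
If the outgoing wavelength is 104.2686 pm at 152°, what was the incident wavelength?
99.7000 pm

From λ' = λ + Δλ, we have λ = λ' - Δλ

First calculate the Compton shift:
Δλ = λ_C(1 - cos θ)
Δλ = 2.4263 × (1 - cos(152°))
Δλ = 2.4263 × 1.8829
Δλ = 4.5686 pm

Initial wavelength:
λ = λ' - Δλ
λ = 104.2686 - 4.5686
λ = 99.7000 pm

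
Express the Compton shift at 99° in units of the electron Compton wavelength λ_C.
1.1564 λ_C

The Compton shift formula is:
Δλ = λ_C(1 - cos θ)

Dividing both sides by λ_C:
Δλ/λ_C = 1 - cos θ

For θ = 99°:
Δλ/λ_C = 1 - cos(99°)
Δλ/λ_C = 1 - -0.1564
Δλ/λ_C = 1.1564

This means the shift is 1.1564 × λ_C = 2.8059 pm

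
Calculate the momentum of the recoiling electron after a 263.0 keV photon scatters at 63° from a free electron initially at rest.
1.3339e-22 kg·m/s

The electron is initially at rest, so by conservation of momentum:
p⃗_e = p⃗₀ − p⃗'  (incident photon momentum minus scattered photon momentum)

Photon momentum magnitudes (p = h/λ = E/c):
λ₀ = hc/E₀ = 4.7142 pm → p₀ = h/λ₀ = 1.4055e-22 kg·m/s
Δλ = λ_C(1 − cos 63°) = 1.3248 pm
λ' = 6.0390 pm → p' = h/λ' = 1.0972e-22 kg·m/s

The scattered photon makes angle θ = 63° with the incident direction, so by the law of cosines:
|p⃗_e|² = p₀² + p'² − 2p₀p'cos θ
|p⃗_e|² = (1.4055e-22)² + (1.0972e-22)² − 2·1.4055e-22·1.0972e-22·cos(63°)
|p⃗_e| = 1.3339e-22 kg·m/s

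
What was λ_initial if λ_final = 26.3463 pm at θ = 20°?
26.2000 pm

From λ' = λ + Δλ, we have λ = λ' - Δλ

First calculate the Compton shift:
Δλ = λ_C(1 - cos θ)
Δλ = 2.4263 × (1 - cos(20°))
Δλ = 2.4263 × 0.0603
Δλ = 0.1463 pm

Initial wavelength:
λ = λ' - Δλ
λ = 26.3463 - 0.1463
λ = 26.2000 pm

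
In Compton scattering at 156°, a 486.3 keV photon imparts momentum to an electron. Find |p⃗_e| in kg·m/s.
3.4609e-22 kg·m/s

The electron is initially at rest, so by conservation of momentum:
p⃗_e = p⃗₀ − p⃗'  (incident photon momentum minus scattered photon momentum)

Photon momentum magnitudes (p = h/λ = E/c):
λ₀ = hc/E₀ = 2.5495 pm → p₀ = h/λ₀ = 2.5989e-22 kg·m/s
Δλ = λ_C(1 − cos 156°) = 4.6429 pm
λ' = 7.1924 pm → p' = h/λ' = 9.2126e-23 kg·m/s

The scattered photon makes angle θ = 156° with the incident direction, so by the law of cosines:
|p⃗_e|² = p₀² + p'² − 2p₀p'cos θ
|p⃗_e|² = (2.5989e-22)² + (9.2126e-23)² − 2·2.5989e-22·9.2126e-23·cos(156°)
|p⃗_e| = 3.4609e-22 kg·m/s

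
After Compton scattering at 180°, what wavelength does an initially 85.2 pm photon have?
90.0526 pm

Using the Compton formula: λ' = λ + λ_C(1 − cos θ)

For θ = 180°, cos θ = -1 (exact) = -1.0000, so:
1 − cos 180° = 1 − (-1) = 2.0000

Δλ = λ_C × 2.0000 = 2.4263 × 2.0000 = 4.8526 pm

λ' = 85.2 + 4.8526 = 90.0526 pm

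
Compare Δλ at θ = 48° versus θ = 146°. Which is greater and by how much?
146° produces the larger shift by a factor of 5.528

Calculate both shifts using Δλ = λ_C(1 - cos θ):

For θ₁ = 48°:
Δλ₁ = 2.4263 × (1 - cos(48°))
Δλ₁ = 2.4263 × 0.3309
Δλ₁ = 0.8028 pm

For θ₂ = 146°:
Δλ₂ = 2.4263 × (1 - cos(146°))
Δλ₂ = 2.4263 × 1.8290
Δλ₂ = 4.4378 pm

The 146° angle produces the larger shift.
Ratio: 4.4378/0.8028 = 5.528

(Intermediate values are shown rounded; full precision is carried through to the final answer.)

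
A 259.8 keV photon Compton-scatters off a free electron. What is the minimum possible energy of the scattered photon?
128.8159 keV (at θ = 180°)

The scattered photon has minimum energy when its wavelength is maximum, i.e., when the Compton shift Δλ = λ_C(1 − cos θ) is maximum. This occurs at θ = 180° (backscattering), giving Δλ_max = 2λ_C = 4.8526 pm.

Initial wavelength: λ₀ = hc/E₀ = 4.7723 pm
Maximum final wavelength: λ'_max = λ₀ + 2λ_C = 4.7723 + 4.8526 = 9.6249 pm
Minimum final energy: E'_min = hc/λ'_max = 128.8159 keV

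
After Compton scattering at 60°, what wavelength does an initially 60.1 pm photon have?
61.3132 pm

Using the Compton formula: λ' = λ + λ_C(1 − cos θ)

For θ = 60°, cos θ = 1/2 (exact) = 0.5000, so:
1 − cos 60° = 1 − (1/2) = 0.5000

Δλ = λ_C × 0.5000 = 2.4263 × 0.5000 = 1.2132 pm

λ' = 60.1 + 1.2132 = 61.3132 pm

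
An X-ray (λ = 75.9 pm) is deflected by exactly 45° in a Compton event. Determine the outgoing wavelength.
76.6106 pm

Using the Compton formula: λ' = λ + λ_C(1 − cos θ)

For θ = 45°, cos θ = √2/2 (exact) ≈ 0.7071, so:
1 − cos 45° = 1 − (√2/2) ≈ 0.2929

Δλ = λ_C × 0.2929 = 2.4263 × 0.2929 = 0.7106 pm

λ' = 75.9 + 0.7106 = 76.6106 pm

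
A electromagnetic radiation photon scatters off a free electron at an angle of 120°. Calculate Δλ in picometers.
3.6395 pm

Using the Compton scattering formula:
Δλ = λ_C(1 - cos θ)

where λ_C = h/(m_e·c) ≈ 2.4263 pm is the Compton wavelength of an electron.

For θ = 120°:
cos(120°) = -0.5000
1 - cos(120°) = 1.5000

Δλ = 2.4263 × 1.5000
Δλ = 3.6395 pm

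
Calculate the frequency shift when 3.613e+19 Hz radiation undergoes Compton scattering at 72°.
6.073e+18 Hz (decrease)

Convert frequency to wavelength (c = 299792458 m/s):
λ₀ = c/f₀ = 299792458/3.613e+19 = 8.2976047e-12 m = 8.2976 pm

Calculate Compton shift:
Δλ = λ_C(1 - cos(72°)) = 1.6765 pm

Final wavelength:
λ' = λ₀ + Δλ = 8.2976 + 1.6765 = 9.9741 pm

Final frequency:
f' = c/λ' = 299792458/9.9741438e-12 = 3.0056962e+19 Hz

Frequency shift (decrease):
Δf = f₀ - f' = 3.613e+19 - 3.0056962e+19 = 6.073e+18 Hz

(Intermediate values are shown rounded; full precision is carried through to the final answer.)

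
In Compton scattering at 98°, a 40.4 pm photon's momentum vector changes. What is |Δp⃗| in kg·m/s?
2.3974e-23 kg·m/s

Photon momentum magnitude is p = h/λ.

Initial momentum:
p₀ = h/λ = 6.6261e-34/4.0400e-11 = 1.6401e-23 kg·m/s

After scattering:
λ' = λ + Δλ = 40.4 + 2.7640 = 43.1640 pm
p' = h/λ' = 6.6261e-34/4.3164e-11 = 1.5351e-23 kg·m/s

Momentum is a vector; the scattered photon's direction makes angle θ = 98° with the incident direction. The magnitude of the vector change Δp⃗ = p⃗₀ − p⃗' is found from the law of cosines:
|Δp⃗|² = p₀² + p'² − 2p₀p'cos θ
|Δp⃗|² = (1.6401e-23)² + (1.5351e-23)² − 2·1.6401e-23·1.5351e-23·cos(98°)
|Δp⃗| = 2.3974e-23 kg·m/s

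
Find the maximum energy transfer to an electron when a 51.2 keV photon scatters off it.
8.5473 keV

Maximum energy transfer occurs at θ = 180° (backscattering).

Initial photon: E₀ = 51.2 keV → λ₀ = 24.2157 pm

Maximum Compton shift (at 180°):
Δλ_max = 2λ_C = 2 × 2.4263 = 4.8526 pm

Final wavelength:
λ' = 24.2157 + 4.8526 = 29.0683 pm

Minimum photon energy (maximum energy to electron):
E'_min = hc/λ' = 42.6527 keV

Maximum electron kinetic energy:
K_max = E₀ - E'_min = 51.2000 - 42.6527 = 8.5473 keV

(Intermediate values are shown rounded; full precision is carried through to the final answer.)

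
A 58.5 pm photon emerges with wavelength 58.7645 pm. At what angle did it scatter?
27.00°

First find the wavelength shift:
Δλ = λ' - λ = 58.7645 - 58.5 = 0.2645 pm

Using Δλ = λ_C(1 - cos θ), with λ_C = h/(m_e·c) ≈ 2.42631024 pm:
cos θ = 1 - Δλ/λ_C
cos θ = 1 - 0.2645/2.42631024
cos θ = 0.890987

θ = arccos(0.890987)
θ = 27.00°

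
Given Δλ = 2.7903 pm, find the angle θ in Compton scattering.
98.63°

From the Compton formula Δλ = λ_C(1 - cos θ), we can solve for θ:

cos θ = 1 - Δλ/λ_C

Given:
- Δλ = 2.7903 pm
- λ_C = h/(m_e·c) ≈ 2.42631024 pm

cos θ = 1 - 2.7903/2.42631024
cos θ = 1 - 1.150018
cos θ = -0.150018

θ = arccos(-0.150018)
θ = 98.63°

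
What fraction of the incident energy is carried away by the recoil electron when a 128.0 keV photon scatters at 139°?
0.3053 (or 30.53%)

Calculate initial and final photon energies:

Initial: E₀ = 128.0 keV → λ₀ = 9.6863 pm
Compton shift: Δλ = 4.2575 pm
Final wavelength: λ' = 13.9437 pm
Final energy: E' = 88.9175 keV

Fractional energy loss:
(E₀ - E')/E₀ = (128.0000 - 88.9175)/128.0000
= 39.0825/128.0000
= 0.3053
= 30.53%

(Intermediate values are shown rounded; full precision is carried through to the final answer.)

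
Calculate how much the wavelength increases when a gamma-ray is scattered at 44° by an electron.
0.6810 pm

Using the Compton scattering formula:
Δλ = λ_C(1 - cos θ)

where λ_C = h/(m_e·c) ≈ 2.4263 pm is the Compton wavelength of an electron.

For θ = 44°:
cos(44°) = 0.7193
1 - cos(44°) = 0.2807

Δλ = 2.4263 × 0.2807
Δλ = 0.6810 pm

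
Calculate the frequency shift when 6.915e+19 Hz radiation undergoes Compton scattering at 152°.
3.548e+19 Hz (decrease)

Convert frequency to wavelength (c = 299792458 m/s):
λ₀ = c/f₀ = 299792458/6.915e+19 = 4.3353935e-12 m = 4.3354 pm

Calculate Compton shift:
Δλ = λ_C(1 - cos(152°)) = 4.5686 pm

Final wavelength:
λ' = λ₀ + Δλ = 4.3354 + 4.5686 = 8.9040 pm

Final frequency:
f' = c/λ' = 299792458/8.9040085e-12 = 3.3669381e+19 Hz

Frequency shift (decrease):
Δf = f₀ - f' = 6.915e+19 - 3.3669381e+19 = 3.548e+19 Hz

(Intermediate values are shown rounded; full precision is carried through to the final answer.)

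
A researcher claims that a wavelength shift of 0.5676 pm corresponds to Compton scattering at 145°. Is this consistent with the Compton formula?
No, inconsistent

Calculate the expected shift for θ = 145°:

Δλ_expected = λ_C(1 - cos(145°))
Δλ_expected = 2.4263 × (1 - cos(145°))
Δλ_expected = 2.4263 × 1.8192
Δλ_expected = 4.4138 pm

Given shift: 0.5676 pm
Expected shift: 4.4138 pm
Difference: 3.8462 pm

The values do not match. The given shift corresponds to θ ≈ 40.0°, not 145°.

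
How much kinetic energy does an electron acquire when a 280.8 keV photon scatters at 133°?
134.8751 keV

By energy conservation: K_e = E_initial - E_final

First find the scattered photon energy:
Initial wavelength: λ = hc/E = 4.4154 pm
Compton shift: Δλ = λ_C(1 - cos(133°)) = 4.0810 pm
Final wavelength: λ' = 4.4154 + 4.0810 = 8.4964 pm
Final photon energy: E' = hc/λ' = 145.9249 keV

Electron kinetic energy:
K_e = E - E' = 280.8000 - 145.9249 = 134.8751 keV

(Intermediate values are shown rounded; full precision is carried through to the final answer.)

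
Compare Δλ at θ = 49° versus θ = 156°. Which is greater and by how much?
156° produces the larger shift by a factor of 5.564

Calculate both shifts using Δλ = λ_C(1 - cos θ):

For θ₁ = 49°:
Δλ₁ = 2.4263 × (1 - cos(49°))
Δλ₁ = 2.4263 × 0.3439
Δλ₁ = 0.8345 pm

For θ₂ = 156°:
Δλ₂ = 2.4263 × (1 - cos(156°))
Δλ₂ = 2.4263 × 1.9135
Δλ₂ = 4.6429 pm

The 156° angle produces the larger shift.
Ratio: 4.6429/0.8345 = 5.564

(Intermediate values are shown rounded; full precision is carried through to the final answer.)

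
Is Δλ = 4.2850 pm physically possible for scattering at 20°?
No, inconsistent

Calculate the expected shift for θ = 20°:

Δλ_expected = λ_C(1 - cos(20°))
Δλ_expected = 2.4263 × (1 - cos(20°))
Δλ_expected = 2.4263 × 0.0603
Δλ_expected = 0.1463 pm

Given shift: 4.2850 pm
Expected shift: 0.1463 pm
Difference: 4.1386 pm

The values do not match. The given shift corresponds to θ ≈ 140.0°, not 20°.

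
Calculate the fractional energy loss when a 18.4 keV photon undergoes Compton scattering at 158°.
0.0649 (or 6.49%)

Calculate initial and final photon energies:

Initial: E₀ = 18.4 keV → λ₀ = 67.3827 pm
Compton shift: Δλ = 4.6759 pm
Final wavelength: λ' = 72.0587 pm
Final energy: E' = 17.2060 keV

Fractional energy loss:
(E₀ - E')/E₀ = (18.4000 - 17.2060)/18.4000
= 1.1940/18.4000
= 0.0649
= 6.49%

(Intermediate values are shown rounded; full precision is carried through to the final answer.)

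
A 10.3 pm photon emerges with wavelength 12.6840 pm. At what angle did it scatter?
89.00°

First find the wavelength shift:
Δλ = λ' - λ = 12.6840 - 10.3 = 2.3840 pm

Using Δλ = λ_C(1 - cos θ), with λ_C = h/(m_e·c) ≈ 2.42631024 pm:
cos θ = 1 - Δλ/λ_C
cos θ = 1 - 2.3840/2.42631024
cos θ = 0.017438

θ = arccos(0.017438)
θ = 89.00°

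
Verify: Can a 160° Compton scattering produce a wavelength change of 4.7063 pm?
Yes, consistent

Calculate the expected shift for θ = 160°:

Δλ_expected = λ_C(1 - cos(160°))
Δλ_expected = 2.4263 × (1 - cos(160°))
Δλ_expected = 2.4263 × 1.9397
Δλ_expected = 4.7063 pm

Given shift: 4.7063 pm
Expected shift: 4.7063 pm
Difference: 0.0000 pm

The values match. This is consistent with Compton scattering at the stated angle.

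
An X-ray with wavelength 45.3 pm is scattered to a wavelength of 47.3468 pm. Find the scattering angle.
81.00°

First find the wavelength shift:
Δλ = λ' - λ = 47.3468 - 45.3 = 2.0468 pm

Using Δλ = λ_C(1 - cos θ), with λ_C = h/(m_e·c) ≈ 2.42631024 pm:
cos θ = 1 - Δλ/λ_C
cos θ = 1 - 2.0468/2.42631024
cos θ = 0.156415

θ = arccos(0.156415)
θ = 81.00°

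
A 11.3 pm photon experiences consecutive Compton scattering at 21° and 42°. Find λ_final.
12.0844 pm

Apply Compton shift twice:

First scattering at θ₁ = 21°:
Δλ₁ = λ_C(1 - cos(21°))
Δλ₁ = 2.4263 × 0.0664
Δλ₁ = 0.1612 pm

After first scattering:
λ₁ = 11.3 + 0.1612 = 11.4612 pm

Second scattering at θ₂ = 42°:
Δλ₂ = λ_C(1 - cos(42°))
Δλ₂ = 2.4263 × 0.2569
Δλ₂ = 0.6232 pm

Final wavelength:
λ₂ = 11.4612 + 0.6232 = 12.0844 pm

Total shift: Δλ_total = 0.1612 + 0.6232 = 0.7844 pm

(Intermediate values are shown rounded; full precision is carried through to the final answer.)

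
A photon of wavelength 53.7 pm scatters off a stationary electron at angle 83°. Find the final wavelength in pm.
55.8306 pm

Using the Compton scattering formula:
λ' = λ + Δλ = λ + λ_C(1 - cos θ)

Given:
- Initial wavelength λ = 53.7 pm
- Scattering angle θ = 83°
- Compton wavelength λ_C ≈ 2.4263 pm

Calculate the shift:
Δλ = 2.4263 × (1 - cos(83°))
Δλ = 2.4263 × 0.8781
Δλ = 2.1306 pm

Final wavelength:
λ' = 53.7 + 2.1306 = 55.8306 pm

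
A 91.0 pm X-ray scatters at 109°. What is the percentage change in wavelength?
3.5343%

Calculate the Compton shift:
Δλ = λ_C(1 - cos(109°))
Δλ = 2.4263 × (1 - cos(109°))
Δλ = 2.4263 × 1.3256
Δλ = 3.2162 pm

Percentage change:
(Δλ/λ₀) × 100 = (3.2162/91.0) × 100
= 3.5343%

(Intermediate values are shown rounded; full precision is carried through to the final answer.)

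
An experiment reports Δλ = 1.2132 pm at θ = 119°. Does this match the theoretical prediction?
No, inconsistent

Calculate the expected shift for θ = 119°:

Δλ_expected = λ_C(1 - cos(119°))
Δλ_expected = 2.4263 × (1 - cos(119°))
Δλ_expected = 2.4263 × 1.4848
Δλ_expected = 3.6026 pm

Given shift: 1.2132 pm
Expected shift: 3.6026 pm
Difference: 2.3895 pm

The values do not match. The given shift corresponds to θ ≈ 60.0°, not 119°.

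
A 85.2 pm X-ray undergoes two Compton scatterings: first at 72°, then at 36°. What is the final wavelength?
87.3399 pm

Apply Compton shift twice:

First scattering at θ₁ = 72°:
Δλ₁ = λ_C(1 - cos(72°))
Δλ₁ = 2.4263 × 0.6910
Δλ₁ = 1.6765 pm

After first scattering:
λ₁ = 85.2 + 1.6765 = 86.8765 pm

Second scattering at θ₂ = 36°:
Δλ₂ = λ_C(1 - cos(36°))
Δλ₂ = 2.4263 × 0.1910
Δλ₂ = 0.4634 pm

Final wavelength:
λ₂ = 86.8765 + 0.4634 = 87.3399 pm

Total shift: Δλ_total = 1.6765 + 0.4634 = 2.1399 pm

(Intermediate values are shown rounded; full precision is carried through to the final answer.)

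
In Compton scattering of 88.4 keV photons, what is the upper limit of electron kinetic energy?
22.7234 keV

Maximum energy transfer occurs at θ = 180° (backscattering).

Initial photon: E₀ = 88.4 keV → λ₀ = 14.0254 pm

Maximum Compton shift (at 180°):
Δλ_max = 2λ_C = 2 × 2.4263 = 4.8526 pm

Final wavelength:
λ' = 14.0254 + 4.8526 = 18.8780 pm

Minimum photon energy (maximum energy to electron):
E'_min = hc/λ' = 65.6766 keV

Maximum electron kinetic energy:
K_max = E₀ - E'_min = 88.4000 - 65.6766 = 22.7234 keV

(Intermediate values are shown rounded; full precision is carried through to the final answer.)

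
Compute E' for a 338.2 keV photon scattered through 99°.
191.5740 keV

First convert energy to wavelength:
λ = hc/E, with hc ≈ 1239.842 keV·pm (i.e. 1239.842 eV·nm)

For E = 338.2 keV = 338200 eV:
λ = 1239.842 keV·pm / 338.2 keV
λ = 3.6660 pm

Calculate the Compton shift:
Δλ = λ_C(1 - cos(99°)) = 2.4263 × 1.1564
Δλ = 2.8059 pm

Final wavelength:
λ' = 3.6660 + 2.8059 = 6.4719 pm

Final energy:
E' = hc/λ' = 1239.842 / 6.4719 = 191.5740 keV

(Intermediate values are shown rounded; full precision is carried through to the final answer.)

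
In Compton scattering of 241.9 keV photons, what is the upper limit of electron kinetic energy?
117.6431 keV

Maximum energy transfer occurs at θ = 180° (backscattering).

Initial photon: E₀ = 241.9 keV → λ₀ = 5.1254 pm

Maximum Compton shift (at 180°):
Δλ_max = 2λ_C = 2 × 2.4263 = 4.8526 pm

Final wavelength:
λ' = 5.1254 + 4.8526 = 9.9781 pm

Minimum photon energy (maximum energy to electron):
E'_min = hc/λ' = 124.2569 keV

Maximum electron kinetic energy:
K_max = E₀ - E'_min = 241.9000 - 124.2569 = 117.6431 keV

(Intermediate values are shown rounded; full precision is carried through to the final answer.)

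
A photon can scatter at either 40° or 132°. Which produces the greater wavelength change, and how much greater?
132° produces the larger shift by a factor of 7.134

Calculate both shifts using Δλ = λ_C(1 - cos θ):

For θ₁ = 40°:
Δλ₁ = 2.4263 × (1 - cos(40°))
Δλ₁ = 2.4263 × 0.2340
Δλ₁ = 0.5676 pm

For θ₂ = 132°:
Δλ₂ = 2.4263 × (1 - cos(132°))
Δλ₂ = 2.4263 × 1.6691
Δλ₂ = 4.0498 pm

The 132° angle produces the larger shift.
Ratio: 4.0498/0.5676 = 7.134

(Intermediate values are shown rounded; full precision is carried through to the final answer.)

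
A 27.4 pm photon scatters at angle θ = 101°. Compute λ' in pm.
30.2893 pm

Using the Compton scattering formula:
λ' = λ + Δλ = λ + λ_C(1 - cos θ)

Given:
- Initial wavelength λ = 27.4 pm
- Scattering angle θ = 101°
- Compton wavelength λ_C ≈ 2.4263 pm

Calculate the shift:
Δλ = 2.4263 × (1 - cos(101°))
Δλ = 2.4263 × 1.1908
Δλ = 2.8893 pm

Final wavelength:
λ' = 27.4 + 2.8893 = 30.2893 pm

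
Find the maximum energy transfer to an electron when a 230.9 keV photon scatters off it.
109.6112 keV

Maximum energy transfer occurs at θ = 180° (backscattering).

Initial photon: E₀ = 230.9 keV → λ₀ = 5.3696 pm

Maximum Compton shift (at 180°):
Δλ_max = 2λ_C = 2 × 2.4263 = 4.8526 pm

Final wavelength:
λ' = 5.3696 + 4.8526 = 10.2222 pm

Minimum photon energy (maximum energy to electron):
E'_min = hc/λ' = 121.2888 keV

Maximum electron kinetic energy:
K_max = E₀ - E'_min = 230.9000 - 121.2888 = 109.6112 keV

(Intermediate values are shown rounded; full precision is carried through to the final answer.)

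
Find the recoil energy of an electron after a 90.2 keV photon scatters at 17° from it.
0.6904 keV

By energy conservation: K_e = E_initial - E_final

First find the scattered photon energy:
Initial wavelength: λ = hc/E = 13.7455 pm
Compton shift: Δλ = λ_C(1 - cos(17°)) = 0.1060 pm
Final wavelength: λ' = 13.7455 + 0.1060 = 13.8515 pm
Final photon energy: E' = hc/λ' = 89.5096 keV

Electron kinetic energy:
K_e = E - E' = 90.2000 - 89.5096 = 0.6904 keV

(Intermediate values are shown rounded; full precision is carried through to the final answer.)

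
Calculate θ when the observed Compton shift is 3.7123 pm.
122.01°

From the Compton formula Δλ = λ_C(1 - cos θ), we can solve for θ:

cos θ = 1 - Δλ/λ_C

Given:
- Δλ = 3.7123 pm
- λ_C = h/(m_e·c) ≈ 2.42631024 pm

cos θ = 1 - 3.7123/2.42631024
cos θ = 1 - 1.530019
cos θ = -0.530019

θ = arccos(-0.530019)
θ = 122.01°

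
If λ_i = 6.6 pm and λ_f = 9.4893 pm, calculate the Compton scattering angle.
101.00°

First find the wavelength shift:
Δλ = λ' - λ = 9.4893 - 6.6 = 2.8893 pm

Using Δλ = λ_C(1 - cos θ), with λ_C = h/(m_e·c) ≈ 2.42631024 pm:
cos θ = 1 - Δλ/λ_C
cos θ = 1 - 2.8893/2.42631024
cos θ = -0.190821

θ = arccos(-0.190821)
θ = 101.00°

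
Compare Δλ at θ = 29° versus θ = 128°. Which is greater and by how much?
128° produces the larger shift by a factor of 12.886

Calculate both shifts using Δλ = λ_C(1 - cos θ):

For θ₁ = 29°:
Δλ₁ = 2.4263 × (1 - cos(29°))
Δλ₁ = 2.4263 × 0.1254
Δλ₁ = 0.3042 pm

For θ₂ = 128°:
Δλ₂ = 2.4263 × (1 - cos(128°))
Δλ₂ = 2.4263 × 1.6157
Δλ₂ = 3.9201 pm

The 128° angle produces the larger shift.
Ratio: 3.9201/0.3042 = 12.886

(Intermediate values are shown rounded; full precision is carried through to the final answer.)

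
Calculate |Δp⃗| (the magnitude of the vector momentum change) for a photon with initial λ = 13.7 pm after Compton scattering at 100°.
6.7935e-23 kg·m/s

Photon momentum magnitude is p = h/λ.

Initial momentum:
p₀ = h/λ = 6.6261e-34/1.3700e-11 = 4.8365e-23 kg·m/s

After scattering:
λ' = λ + Δλ = 13.7 + 2.8476 = 16.5476 pm
p' = h/λ' = 6.6261e-34/1.6548e-11 = 4.0042e-23 kg·m/s

Momentum is a vector; the scattered photon's direction makes angle θ = 100° with the incident direction. The magnitude of the vector change Δp⃗ = p⃗₀ − p⃗' is found from the law of cosines:
|Δp⃗|² = p₀² + p'² − 2p₀p'cos θ
|Δp⃗|² = (4.8365e-23)² + (4.0042e-23)² − 2·4.8365e-23·4.0042e-23·cos(100°)
|Δp⃗| = 6.7935e-23 kg·m/s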